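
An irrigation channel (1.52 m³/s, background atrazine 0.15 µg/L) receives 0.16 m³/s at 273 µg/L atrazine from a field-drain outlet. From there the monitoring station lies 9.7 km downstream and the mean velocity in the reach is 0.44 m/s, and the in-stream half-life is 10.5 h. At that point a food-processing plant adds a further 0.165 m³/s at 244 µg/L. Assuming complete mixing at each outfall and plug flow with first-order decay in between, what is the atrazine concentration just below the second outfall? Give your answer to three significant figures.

Flow-weighted average: C = (1.520·0.1500 + 0.1600·273.0) / 1.680 = 43.91/1.680 = 26.14 µg/L; combined flow 1.680 m³/s.
Travel time t = 9.7·1000 / 0.44 = 22050 s = 6.124 h.
Half-life 10.5 h → k = ln 2 / 10.5 = 0.06601 h⁻¹ = 1.584 d⁻¹.
Decay over the reach: 26.14·exp(−kt) = 26.14·0.6675 = 17.44 µg/L.
At the second outfall, C = (1.680·17.44 + 0.1650·244.0) / (1.680 + 0.1650) = 37.71 µg/L.

37.7 µg/L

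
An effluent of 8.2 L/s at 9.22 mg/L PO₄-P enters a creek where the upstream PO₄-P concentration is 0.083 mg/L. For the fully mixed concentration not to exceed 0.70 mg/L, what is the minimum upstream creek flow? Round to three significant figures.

113 L/s

Set C_mix = 0.70: (Q·0.08300 + 8.200·9.220) / (Q + 8.200) = 0.70
→ Q = 8.200·(9.220 − 0.70)/(0.70 − 0.08300) = 113.2 L/s.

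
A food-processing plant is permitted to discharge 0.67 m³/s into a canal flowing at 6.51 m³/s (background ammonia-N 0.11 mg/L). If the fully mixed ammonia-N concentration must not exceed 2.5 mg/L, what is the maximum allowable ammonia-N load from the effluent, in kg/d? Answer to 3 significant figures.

1490 kg/d

Mass balance at the limit: 6.510·0.1100 + 0.6700·Cₑ = 7.180·2.5 → Cₑ = 25.72 mg/L.
Load = 0.6700 m³/s × 25.72 g/m³ × 86 400 s/d = 1489 kg/d.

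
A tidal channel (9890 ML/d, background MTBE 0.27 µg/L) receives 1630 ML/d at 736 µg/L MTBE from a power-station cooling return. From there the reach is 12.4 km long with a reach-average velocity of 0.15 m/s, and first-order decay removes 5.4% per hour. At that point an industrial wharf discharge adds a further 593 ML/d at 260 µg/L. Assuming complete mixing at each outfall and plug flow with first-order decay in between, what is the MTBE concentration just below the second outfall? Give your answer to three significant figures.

Flow-weighted average: C = (9890·0.2700 + 1630·736.0) / 11520 = 1202000/11520 = 104.4 µg/L; combined flow 11520 ML/d.
Travel time t = 12.4·1000 / 0.15 = 82670 s = 22.96 h.
5.4%/h lost → k = −ln(1 − 0.054) = 0.05551 h⁻¹.
First-order decay: C = 104.4·exp(−k·t) = 104.4·0.2795 = 29.17 µg/L.
Second outfall: C = (11520·29.17 + 593.0·260.0)/12110 = 40.47 µg/L.

40.5 µg/L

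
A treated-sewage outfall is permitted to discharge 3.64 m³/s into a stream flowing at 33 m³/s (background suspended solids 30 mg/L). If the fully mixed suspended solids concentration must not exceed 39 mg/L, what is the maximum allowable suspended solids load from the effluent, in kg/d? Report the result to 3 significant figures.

37900 kg/d

Mass balance at the limit: 33.00·30.00 + 3.640·Cₑ = 36.64·39 → Cₑ = 120.6 mg/L.
Load = 3.640 m³/s × 120.6 g/m³ × 86 400 s/d = 37930 kg/d.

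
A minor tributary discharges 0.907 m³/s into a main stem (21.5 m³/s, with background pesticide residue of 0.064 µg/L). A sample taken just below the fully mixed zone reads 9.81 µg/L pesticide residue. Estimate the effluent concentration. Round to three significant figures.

Mass balance: 21.50·0.06400 + 0.9070·Cₑ = 22.41·9.810
→ Cₑ = (22.41·9.810 − 21.50·0.06400) / 0.9070 = 240.8 µg/L.

241 µg/L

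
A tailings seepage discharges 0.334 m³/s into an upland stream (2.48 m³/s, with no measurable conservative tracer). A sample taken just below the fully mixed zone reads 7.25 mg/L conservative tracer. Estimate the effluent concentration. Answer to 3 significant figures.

Mass balance: 2.480·0 + 0.3340·Cₑ = 2.814·7.250
→ Cₑ = (2.814·7.250 − 2.480·0) / 0.3340 = 61.08 mg/L.

61.1 mg/L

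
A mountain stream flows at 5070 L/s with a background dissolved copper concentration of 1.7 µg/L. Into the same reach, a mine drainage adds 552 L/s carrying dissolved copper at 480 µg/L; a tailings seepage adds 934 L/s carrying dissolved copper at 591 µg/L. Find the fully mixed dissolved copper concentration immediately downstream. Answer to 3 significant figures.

126 µg/L

Conservation of mass: C = (5070·1.700 + 552.0·480.0 + 934.0·591.0) / 6556 = 825600/6556 = 125.9 µg/L.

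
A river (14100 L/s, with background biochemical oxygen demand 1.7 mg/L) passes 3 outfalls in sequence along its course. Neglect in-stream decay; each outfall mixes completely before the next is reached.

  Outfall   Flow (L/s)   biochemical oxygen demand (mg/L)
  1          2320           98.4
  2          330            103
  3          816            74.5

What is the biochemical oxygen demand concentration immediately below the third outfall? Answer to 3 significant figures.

After outfall 1: Q = 14100 + 2320 = 16420 L/s; C = (14100·1.700 + 2320·98.40)/16420 = 15.36 mg/L.
After outfall 2: Q = 16420 + 330.0 = 16750 L/s; C = (16420·15.36 + 330.0·103.0)/16750 = 17.09 mg/L.
After outfall 3: Q = 16750 + 816.0 = 17570 L/s; C = (16750·17.09 + 816.0·74.50)/17570 = 19.76 mg/L.

19.8 mg/L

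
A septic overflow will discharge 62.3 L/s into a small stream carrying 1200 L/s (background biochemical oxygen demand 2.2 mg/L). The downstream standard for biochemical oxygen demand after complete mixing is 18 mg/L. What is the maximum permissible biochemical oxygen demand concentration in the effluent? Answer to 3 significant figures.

At the limit, (Qr·Cr + Qe·Cₑ)/(Qr + Qe) = 18:
Cₑ = (1262·18 − 1200·2.200) / 62.30 = 322.3 mg/L.

322 mg/L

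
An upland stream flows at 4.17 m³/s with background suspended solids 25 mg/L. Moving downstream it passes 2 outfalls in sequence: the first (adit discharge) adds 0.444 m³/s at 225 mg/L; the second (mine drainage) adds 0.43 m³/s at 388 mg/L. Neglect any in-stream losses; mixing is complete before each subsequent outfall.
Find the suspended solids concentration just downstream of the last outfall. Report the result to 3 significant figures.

After outfall 1: Q = 4.170 + 0.4440 = 4.614 m³/s; C = (4.170·25.00 + 0.4440·225.0)/4.614 = 44.25 mg/L.
After outfall 2: Q = 4.614 + 0.4300 = 5.044 m³/s; C = (4.614·44.25 + 0.4300·388.0)/5.044 = 73.55 mg/L.

73.6 mg/L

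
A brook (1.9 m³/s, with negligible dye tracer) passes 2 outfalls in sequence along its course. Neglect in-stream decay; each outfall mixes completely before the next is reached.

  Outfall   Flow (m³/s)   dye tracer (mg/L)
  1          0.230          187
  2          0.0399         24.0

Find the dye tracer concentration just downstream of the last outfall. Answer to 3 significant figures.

Below outfall 1: Q → 2.130 m³/s, C = (1.900·0 + 0.2300·187.0)/2.130 = 20.19 mg/L.
Below outfall 2: Q → 2.170 m³/s, C = (2.130·20.19 + 0.03990·24.00)/2.170 = 20.26 mg/L.

20.3 mg/L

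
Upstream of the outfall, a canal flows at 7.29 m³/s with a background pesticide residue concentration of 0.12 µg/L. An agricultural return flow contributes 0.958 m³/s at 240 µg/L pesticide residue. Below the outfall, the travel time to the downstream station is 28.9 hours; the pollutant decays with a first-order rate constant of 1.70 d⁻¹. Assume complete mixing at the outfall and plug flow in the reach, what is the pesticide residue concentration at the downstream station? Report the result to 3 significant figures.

3.61 µg/L

Conservation of mass: C = (7.290·0.1200 + 0.9580·240.0) / 8.248 = 230.8/8.248 = 27.98 µg/L.
After decay, C = 27.98 × e^(−kt) = 27.98 × 0.1291 = 3.613 µg/L.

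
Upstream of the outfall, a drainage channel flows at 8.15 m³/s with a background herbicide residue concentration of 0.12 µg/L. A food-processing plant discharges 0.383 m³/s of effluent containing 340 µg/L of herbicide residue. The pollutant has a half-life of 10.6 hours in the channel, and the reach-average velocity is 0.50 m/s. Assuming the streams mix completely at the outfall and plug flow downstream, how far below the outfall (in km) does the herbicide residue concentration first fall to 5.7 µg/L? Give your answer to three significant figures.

Mixed concentration C = ΣQC/ΣQ = (8.150·0.1200 + 0.3830·340.0) / 8.533 = 131.2/8.533 = 15.38 µg/L.
Half-life 10.6 h → k = ln 2 / 10.6 = 0.06539 h⁻¹ = 1.569 d⁻¹.
Set 15.38·exp(−k·t) = 5.7 → t = ln(15.38/5.7)/k = 54630 s = 15.17 h.
Distance = v·t = 0.50·54630 = 27310 m = 27.31 km.

27.3 km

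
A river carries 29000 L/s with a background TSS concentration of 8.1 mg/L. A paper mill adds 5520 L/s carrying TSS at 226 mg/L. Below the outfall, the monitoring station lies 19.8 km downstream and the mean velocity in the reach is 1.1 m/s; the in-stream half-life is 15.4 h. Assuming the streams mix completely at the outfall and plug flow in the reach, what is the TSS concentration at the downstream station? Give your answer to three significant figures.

Mass balance: C = (29000·8.100 + 5520·226.0) / 34520 = 1482000/34520 = 42.94 mg/L.
Travel time t = 19.8·1000 / 1.1 = 18000 s = 5.000 h.
Half-life 15.4 h → k = ln 2 / 15.4 = 0.04501 h⁻¹ = 1.080 d⁻¹.
Applying C = C₀e^(−kt): 42.94 × 0.7985 = 34.29 mg/L.

34.3 mg/L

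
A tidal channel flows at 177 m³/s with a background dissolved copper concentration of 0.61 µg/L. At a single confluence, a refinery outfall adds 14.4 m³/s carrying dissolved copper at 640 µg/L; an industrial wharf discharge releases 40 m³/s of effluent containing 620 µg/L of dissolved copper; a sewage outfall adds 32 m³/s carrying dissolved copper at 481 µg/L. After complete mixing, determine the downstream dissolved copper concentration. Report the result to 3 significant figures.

188 µg/L

After mixing, C = (177.0·0.6100 + 14.40·640.0 + 40.00·620.0 + 32.00·481.0) / 263.4 = 49520/263.4 = 188.0 µg/L.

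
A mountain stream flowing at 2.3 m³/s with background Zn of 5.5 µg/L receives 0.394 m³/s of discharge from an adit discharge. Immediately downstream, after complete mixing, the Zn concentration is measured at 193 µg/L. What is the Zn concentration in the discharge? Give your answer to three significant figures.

Mass balance: 2.300·5.500 + 0.3940·Cₑ = 2.694·193.0
→ Cₑ = (2.694·193.0 − 2.300·5.500) / 0.3940 = 1288 µg/L.

1290 µg/L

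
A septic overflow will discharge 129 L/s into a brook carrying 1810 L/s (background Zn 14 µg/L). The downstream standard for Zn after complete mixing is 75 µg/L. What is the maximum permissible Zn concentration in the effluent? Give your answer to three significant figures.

931 µg/L

At the limit, (Qr·Cr + Qe·Cₑ)/(Qr + Qe) = 75:
Cₑ = (1939·75 − 1810·14.00) / 129.0 = 930.9 µg/L.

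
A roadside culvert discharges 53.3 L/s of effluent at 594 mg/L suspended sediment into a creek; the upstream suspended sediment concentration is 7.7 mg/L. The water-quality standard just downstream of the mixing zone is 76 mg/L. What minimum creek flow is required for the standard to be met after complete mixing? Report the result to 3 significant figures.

404 L/s

Set C_mix = 76: (Q·7.700 + 53.30·594.0) / (Q + 53.30) = 76
→ Q = 53.30·(594.0 − 76)/(76 − 7.700) = 404.2 L/s.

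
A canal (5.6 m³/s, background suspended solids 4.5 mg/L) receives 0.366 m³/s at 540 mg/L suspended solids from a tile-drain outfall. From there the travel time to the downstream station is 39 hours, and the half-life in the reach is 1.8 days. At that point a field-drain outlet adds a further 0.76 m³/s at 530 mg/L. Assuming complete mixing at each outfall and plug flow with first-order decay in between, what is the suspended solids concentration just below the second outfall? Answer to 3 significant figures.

77.6 mg/L

Conservation of mass: C = (5.600·4.500 + 0.3660·540.0) / 5.966 = 222.8/5.966 = 37.35 mg/L; combined flow 5.966 m³/s.
Half-life 1.8 d → k = ln 2 / 1.8 = 0.3851 d⁻¹.
Decay over the reach: 37.35·exp(−kt) = 37.35·0.5349 = 19.98 mg/L.
At the second outfall, C = (5.966·19.98 + 0.7600·530.0) / (5.966 + 0.7600) = 77.61 mg/L.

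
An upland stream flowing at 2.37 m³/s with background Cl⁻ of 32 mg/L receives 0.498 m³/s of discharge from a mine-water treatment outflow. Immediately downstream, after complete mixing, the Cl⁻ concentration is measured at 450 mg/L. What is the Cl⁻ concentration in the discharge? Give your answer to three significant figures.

Mass balance: 2.370·32.00 + 0.4980·Cₑ = 2.868·450.0
→ Cₑ = (2.868·450.0 − 2.370·32.00) / 0.4980 = 2439 mg/L.

2440 mg/L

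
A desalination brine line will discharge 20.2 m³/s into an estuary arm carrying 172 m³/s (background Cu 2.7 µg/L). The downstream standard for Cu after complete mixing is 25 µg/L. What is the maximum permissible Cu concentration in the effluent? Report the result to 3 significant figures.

215 µg/L

At the limit, (Qr·Cr + Qe·Cₑ)/(Qr + Qe) = 25:
Cₑ = (192.2·25 − 172.0·2.700) / 20.20 = 214.9 µg/L.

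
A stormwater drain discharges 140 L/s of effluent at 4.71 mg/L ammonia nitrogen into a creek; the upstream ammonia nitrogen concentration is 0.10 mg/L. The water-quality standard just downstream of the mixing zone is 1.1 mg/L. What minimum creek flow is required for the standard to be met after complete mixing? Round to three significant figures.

Set C_mix = 1.1: (Q·0.1000 + 140.0·4.710) / (Q + 140.0) = 1.1
→ Q = 140.0·(4.710 − 1.1)/(1.1 − 0.1000) = 505.4 L/s.

505 L/s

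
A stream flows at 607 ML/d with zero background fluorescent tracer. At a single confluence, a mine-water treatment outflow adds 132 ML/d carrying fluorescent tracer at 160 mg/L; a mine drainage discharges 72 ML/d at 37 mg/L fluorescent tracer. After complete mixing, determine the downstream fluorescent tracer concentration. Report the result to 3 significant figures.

Flow-weighted average: C = (607.0·0 + 132.0·160.0 + 72.00·37.00) / 811.0 = 23780/811.0 = 29.33 mg/L.

29.3 mg/L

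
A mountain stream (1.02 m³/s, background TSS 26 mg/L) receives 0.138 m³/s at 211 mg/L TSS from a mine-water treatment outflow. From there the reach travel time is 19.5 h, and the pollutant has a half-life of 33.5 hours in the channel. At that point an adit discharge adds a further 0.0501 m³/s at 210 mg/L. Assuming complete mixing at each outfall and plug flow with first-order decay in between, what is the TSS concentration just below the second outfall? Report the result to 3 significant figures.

39.5 mg/L

Mixed concentration C = ΣQC/ΣQ = (1.020·26.00 + 0.1380·211.0) / 1.158 = 55.64/1.158 = 48.05 mg/L; combined flow 1.158 m³/s.
Half-life 33.5 h → k = ln 2 / 33.5 = 0.02069 h⁻¹ = 0.4966 d⁻¹.
After decay, C = 48.05 × e^(−kt) = 48.05 × 0.6680 = 32.09 mg/L.
Second outfall: C = (1.158·32.09 + 0.05010·210.0)/1.208 = 39.47 mg/L.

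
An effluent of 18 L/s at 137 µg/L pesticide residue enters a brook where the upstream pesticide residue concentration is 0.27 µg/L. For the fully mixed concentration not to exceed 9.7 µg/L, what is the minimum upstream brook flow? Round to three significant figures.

Set C_mix = 9.7: (Q·0.2700 + 18.00·137.0) / (Q + 18.00) = 9.7
→ Q = 18.00·(137.0 − 9.7)/(9.7 − 0.2700) = 243.0 L/s.

243 L/s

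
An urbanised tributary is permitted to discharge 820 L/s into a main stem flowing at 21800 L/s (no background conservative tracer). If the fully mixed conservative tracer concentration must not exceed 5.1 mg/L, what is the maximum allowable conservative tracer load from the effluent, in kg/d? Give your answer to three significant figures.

9970 kg/d

Mass balance at the limit: 21800·0 + 820.0·Cₑ = 22620·5.1 → Cₑ = 140.7 mg/L.
820.0 L/s = 0.8200 m³/s. Load = 0.8200 m³/s × 140.7 g/m³ × 86 400 s/d = 9967 kg/d.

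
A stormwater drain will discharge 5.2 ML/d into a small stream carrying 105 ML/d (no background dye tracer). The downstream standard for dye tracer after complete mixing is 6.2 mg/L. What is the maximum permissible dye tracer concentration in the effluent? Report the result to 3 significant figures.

131 mg/L

At the limit, (Qr·Cr + Qe·Cₑ)/(Qr + Qe) = 6.2:
Cₑ = (110.2·6.2 − 105.0·0) / 5.200 = 131.4 mg/L.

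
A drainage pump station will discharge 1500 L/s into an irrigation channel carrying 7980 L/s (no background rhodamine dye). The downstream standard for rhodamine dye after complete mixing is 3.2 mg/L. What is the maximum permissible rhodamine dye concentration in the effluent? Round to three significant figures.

At the limit, (Qr·Cr + Qe·Cₑ)/(Qr + Qe) = 3.2:
Cₑ = (9480·3.2 − 7980·0) / 1500 = 20.22 mg/L.

20.2 mg/L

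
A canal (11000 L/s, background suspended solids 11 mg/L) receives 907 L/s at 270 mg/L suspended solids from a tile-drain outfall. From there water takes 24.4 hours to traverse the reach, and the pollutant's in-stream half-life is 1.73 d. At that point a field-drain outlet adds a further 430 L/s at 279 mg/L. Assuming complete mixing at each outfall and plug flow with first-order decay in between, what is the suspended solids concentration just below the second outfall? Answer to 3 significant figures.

29.5 mg/L

Mixed concentration C = ΣQC/ΣQ = (11000·11.00 + 907.0·270.0) / 11910 = 365900/11910 = 30.73 mg/L; combined flow 11910 L/s.
Half-life 1.73 d → k = ln 2 / 1.73 = 0.4007 d⁻¹.
First-order decay: C = 30.73·exp(−k·t) = 30.73·0.6654 = 20.45 mg/L.
Second outfall: C = (11910·20.45 + 430.0·279.0)/12340 = 29.46 mg/L.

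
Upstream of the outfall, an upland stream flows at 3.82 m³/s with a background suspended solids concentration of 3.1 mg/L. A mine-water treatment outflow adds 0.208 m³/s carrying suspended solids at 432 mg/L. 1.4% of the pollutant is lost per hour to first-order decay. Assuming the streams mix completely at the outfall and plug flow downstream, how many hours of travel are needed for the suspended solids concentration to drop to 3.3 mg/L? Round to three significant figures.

Conservation of mass: C = (3.820·3.100 + 0.2080·432.0) / 4.028 = 101.7/4.028 = 25.25 mg/L.
1.4%/h lost → k = −ln(1 − 0.014) = 0.01410 h⁻¹.
25.25·exp(−k·t) = 3.3 → t = ln(25.25/3.3)/k = 519600 s = 144.3 h.

144 h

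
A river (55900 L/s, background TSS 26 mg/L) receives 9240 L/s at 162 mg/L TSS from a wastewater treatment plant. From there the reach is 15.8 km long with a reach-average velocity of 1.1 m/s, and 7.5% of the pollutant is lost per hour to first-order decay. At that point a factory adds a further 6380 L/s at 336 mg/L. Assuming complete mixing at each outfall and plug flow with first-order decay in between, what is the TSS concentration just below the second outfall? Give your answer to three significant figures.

60.2 mg/L

After mixing, C = (55900·26.00 + 9240·162.0) / 65140 = 2950000/65140 = 45.29 mg/L; combined flow 65140 L/s.
Travel time t = 15.8·1000 / 1.1 = 14360 s = 3.990 h.
7.5%/h lost → k = −ln(1 − 0.075) = 0.07796 h⁻¹.
Applying C = C₀e^(−kt): 45.29 × 0.7327 = 33.18 mg/L.
Second outfall: C = (65140·33.18 + 6380·336.0)/71520 = 60.20 mg/L.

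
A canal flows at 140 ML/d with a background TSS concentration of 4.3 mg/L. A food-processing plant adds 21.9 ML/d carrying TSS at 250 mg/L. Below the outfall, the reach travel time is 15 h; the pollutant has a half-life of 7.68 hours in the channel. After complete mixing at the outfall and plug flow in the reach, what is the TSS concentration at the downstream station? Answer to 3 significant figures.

Mixed concentration C = ΣQC/ΣQ = (140.0·4.300 + 21.90·250.0) / 161.9 = 6077/161.9 = 37.54 mg/L.
Half-life 7.68 h → k = ln 2 / 7.68 = 0.09025 h⁻¹ = 2.166 d⁻¹.
After decay, C = 37.54 × e^(−kt) = 37.54 × 0.2583 = 9.694 mg/L.

9.69 mg/L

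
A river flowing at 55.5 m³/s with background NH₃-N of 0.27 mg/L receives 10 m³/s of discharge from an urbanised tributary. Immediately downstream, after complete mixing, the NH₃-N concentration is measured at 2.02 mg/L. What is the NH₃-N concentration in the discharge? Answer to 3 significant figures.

11.7 mg/L

Mass balance: 55.50·0.2700 + 10.00·Cₑ = 65.50·2.020
→ Cₑ = (65.50·2.020 − 55.50·0.2700) / 10.00 = 11.73 mg/L.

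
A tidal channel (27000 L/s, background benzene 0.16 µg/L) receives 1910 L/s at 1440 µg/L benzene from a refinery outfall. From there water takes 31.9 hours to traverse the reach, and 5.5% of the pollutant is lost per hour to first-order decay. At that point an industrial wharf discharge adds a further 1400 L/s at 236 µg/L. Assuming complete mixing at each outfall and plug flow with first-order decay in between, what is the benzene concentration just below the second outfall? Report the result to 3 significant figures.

25.9 µg/L

After mixing, C = (27000·0.1600 + 1910·1440) / 28910 = 2755000/28910 = 95.29 µg/L; combined flow 28910 L/s.
5.5%/h lost → k = −ln(1 − 0.055) = 0.05657 h⁻¹.
First-order decay: C = 95.29·exp(−k·t) = 95.29·0.1645 = 15.68 µg/L.
At the second outfall, C = (28910·15.68 + 1400·236.0) / (28910 + 1400) = 25.85 µg/L.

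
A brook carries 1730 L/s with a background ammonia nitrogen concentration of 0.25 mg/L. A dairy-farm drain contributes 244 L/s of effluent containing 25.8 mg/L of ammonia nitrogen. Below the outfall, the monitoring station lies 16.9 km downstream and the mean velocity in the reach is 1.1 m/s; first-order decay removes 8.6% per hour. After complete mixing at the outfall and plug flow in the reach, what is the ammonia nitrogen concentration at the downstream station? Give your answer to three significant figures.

2.32 mg/L

After mixing, C = (1730·0.2500 + 244.0·25.80) / 1974 = 6728/1974 = 3.408 mg/L.
Travel time t = 16.9·1000 / 1.1 = 15360 s = 4.268 h.
8.6%/h lost → k = −ln(1 − 0.086) = 0.08992 h⁻¹.
Applying C = C₀e^(−kt): 3.408 × 0.6813 = 2.322 mg/L.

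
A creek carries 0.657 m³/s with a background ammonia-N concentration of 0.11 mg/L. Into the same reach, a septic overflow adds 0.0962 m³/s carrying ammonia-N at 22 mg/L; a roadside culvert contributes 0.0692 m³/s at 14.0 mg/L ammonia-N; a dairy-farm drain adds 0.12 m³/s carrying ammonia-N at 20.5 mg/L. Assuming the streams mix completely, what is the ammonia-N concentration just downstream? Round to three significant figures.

Mixed concentration C = ΣQC/ΣQ = (0.6570·0.1100 + 0.09620·22.00 + 0.06920·14.00 + 0.1200·20.50) / 0.9424 = 5.617/0.9424 = 5.961 mg/L.

5.96 mg/L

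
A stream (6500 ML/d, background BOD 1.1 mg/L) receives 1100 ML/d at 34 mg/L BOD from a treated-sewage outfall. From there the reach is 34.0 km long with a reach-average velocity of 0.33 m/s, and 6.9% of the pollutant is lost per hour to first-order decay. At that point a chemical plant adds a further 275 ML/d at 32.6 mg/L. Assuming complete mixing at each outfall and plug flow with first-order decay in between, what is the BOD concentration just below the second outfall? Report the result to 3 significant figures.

Flow-weighted average: C = (6500·1.100 + 1100·34.00) / 7600 = 44550/7600 = 5.862 mg/L; combined flow 7600 ML/d.
Travel time t = 34.0·1000 / 0.33 = 103000 s = 28.62 h.
6.9%/h lost → k = −ln(1 − 0.069) = 0.07150 h⁻¹.
Decay over the reach: 5.862·exp(−kt) = 5.862·0.1292 = 0.7575 mg/L.
Second outfall: C = (7600·0.7575 + 275.0·32.60)/7875 = 1.869 mg/L.

1.87 mg/L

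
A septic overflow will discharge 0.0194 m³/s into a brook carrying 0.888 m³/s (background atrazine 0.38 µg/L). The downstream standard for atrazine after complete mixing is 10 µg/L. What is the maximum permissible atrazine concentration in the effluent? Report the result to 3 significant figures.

450 µg/L

At the limit, (Qr·Cr + Qe·Cₑ)/(Qr + Qe) = 10:
Cₑ = (0.9074·10 − 0.8880·0.3800) / 0.01940 = 450.3 µg/L.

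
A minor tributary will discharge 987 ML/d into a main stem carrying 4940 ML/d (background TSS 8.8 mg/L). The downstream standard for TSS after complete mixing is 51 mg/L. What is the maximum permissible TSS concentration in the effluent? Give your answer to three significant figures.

262 mg/L

At the limit, (Qr·Cr + Qe·Cₑ)/(Qr + Qe) = 51:
Cₑ = (5927·51 − 4940·8.800) / 987.0 = 262.2 mg/L.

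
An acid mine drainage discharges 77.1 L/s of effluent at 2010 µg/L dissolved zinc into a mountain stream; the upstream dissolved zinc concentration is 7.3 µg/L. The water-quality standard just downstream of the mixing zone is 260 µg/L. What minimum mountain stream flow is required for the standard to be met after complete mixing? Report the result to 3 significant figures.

Set C_mix = 260: (Q·7.300 + 77.10·2010) / (Q + 77.10) = 260
→ Q = 77.10·(2010 − 260)/(260 − 7.300) = 533.9 L/s.

534 L/s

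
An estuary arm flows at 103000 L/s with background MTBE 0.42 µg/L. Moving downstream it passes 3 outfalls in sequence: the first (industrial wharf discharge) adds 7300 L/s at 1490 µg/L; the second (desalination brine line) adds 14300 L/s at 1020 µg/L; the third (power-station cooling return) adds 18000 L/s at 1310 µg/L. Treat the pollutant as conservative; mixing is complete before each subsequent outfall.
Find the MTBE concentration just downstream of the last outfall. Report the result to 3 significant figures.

Outfall 1: combined Q = 110300 L/s; C = (103000·0.4200 + 7300·1490)/110300 = 99.01 µg/L.
Outfall 2: combined Q = 124600 L/s; C = (110300·99.01 + 14300·1020)/124600 = 204.7 µg/L.
Outfall 3: combined Q = 142600 L/s; C = (124600·204.7 + 18000·1310)/142600 = 344.2 µg/L.

344 µg/L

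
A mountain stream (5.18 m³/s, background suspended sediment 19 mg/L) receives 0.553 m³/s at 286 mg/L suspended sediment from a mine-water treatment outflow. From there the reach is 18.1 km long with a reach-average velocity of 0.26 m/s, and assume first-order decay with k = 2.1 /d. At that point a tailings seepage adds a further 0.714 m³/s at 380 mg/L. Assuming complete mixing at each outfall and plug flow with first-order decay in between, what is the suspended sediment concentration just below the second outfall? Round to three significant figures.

49.4 mg/L

Flow-weighted average: C = (5.180·19.00 + 0.5530·286.0) / 5.733 = 256.6/5.733 = 44.75 mg/L; combined flow 5.733 m³/s.
Travel time t = 18.1·1000 / 0.26 = 69620 s = 19.34 h.
Applying C = C₀e^(−kt): 44.75 × 0.1841 = 8.241 mg/L.
At the second outfall, C = (5.733·8.241 + 0.7140·380.0) / (5.733 + 0.7140) = 49.41 mg/L.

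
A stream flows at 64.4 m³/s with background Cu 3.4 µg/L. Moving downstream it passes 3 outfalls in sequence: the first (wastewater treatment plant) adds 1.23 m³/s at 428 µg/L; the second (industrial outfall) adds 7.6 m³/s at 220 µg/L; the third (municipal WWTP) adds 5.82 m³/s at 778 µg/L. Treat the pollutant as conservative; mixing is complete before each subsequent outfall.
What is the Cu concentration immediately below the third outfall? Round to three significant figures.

87.9 µg/L

After outfall 1: Q = 64.40 + 1.230 = 65.63 m³/s; C = (64.40·3.400 + 1.230·428.0)/65.63 = 11.36 µg/L.
After outfall 2: Q = 65.63 + 7.600 = 73.23 m³/s; C = (65.63·11.36 + 7.600·220.0)/73.23 = 33.01 µg/L.
After outfall 3: Q = 73.23 + 5.820 = 79.05 m³/s; C = (73.23·33.01 + 5.820·778.0)/79.05 = 87.86 µg/L.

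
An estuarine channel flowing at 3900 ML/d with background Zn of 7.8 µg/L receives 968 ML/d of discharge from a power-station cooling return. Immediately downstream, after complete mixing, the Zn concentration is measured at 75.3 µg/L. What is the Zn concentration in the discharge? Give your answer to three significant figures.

347 µg/L

Mass balance: 3900·7.800 + 968.0·Cₑ = 4868·75.30
→ Cₑ = (4868·75.30 − 3900·7.800) / 968.0 = 347.3 µg/L.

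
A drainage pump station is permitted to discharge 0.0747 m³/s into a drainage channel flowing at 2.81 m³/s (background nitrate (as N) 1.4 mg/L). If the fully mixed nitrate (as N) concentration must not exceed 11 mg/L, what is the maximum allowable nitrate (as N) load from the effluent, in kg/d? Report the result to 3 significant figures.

Mass balance at the limit: 2.810·1.400 + 0.07470·Cₑ = 2.885·11 → Cₑ = 372.1 mg/L.
Load = 0.07470 m³/s × 372.1 g/m³ × 86 400 s/d = 2402 kg/d.

2400 kg/d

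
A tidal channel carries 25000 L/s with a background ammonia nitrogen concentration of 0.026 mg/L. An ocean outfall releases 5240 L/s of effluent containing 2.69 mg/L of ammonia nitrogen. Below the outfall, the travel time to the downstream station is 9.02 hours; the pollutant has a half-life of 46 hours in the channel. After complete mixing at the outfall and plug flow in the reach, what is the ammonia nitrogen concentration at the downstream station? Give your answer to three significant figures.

0.426 mg/L

Flow-weighted average: C = (25000·0.02600 + 5240·2.690) / 30240 = 14750/30240 = 0.4876 mg/L.
Half-life 46 h → k = ln 2 / 46 = 0.01507 h⁻¹ = 0.3616 d⁻¹.
Decay over the reach: 0.4876·exp(−kt) = 0.4876·0.8729 = 0.4256 mg/L.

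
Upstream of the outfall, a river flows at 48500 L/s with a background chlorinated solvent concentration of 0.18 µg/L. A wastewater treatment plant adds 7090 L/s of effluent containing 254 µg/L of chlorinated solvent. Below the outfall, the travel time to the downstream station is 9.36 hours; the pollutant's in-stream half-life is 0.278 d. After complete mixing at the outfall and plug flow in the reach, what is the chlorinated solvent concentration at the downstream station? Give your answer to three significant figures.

Mass balance: C = (48500·0.1800 + 7090·254.0) / 55590 = 1810000/55590 = 32.55 µg/L.
Half-life 0.278 d → k = ln 2 / 0.278 = 2.493 d⁻¹.
After decay, C = 32.55 × e^(−kt) = 32.55 × 0.3782 = 12.31 µg/L.

12.3 µg/L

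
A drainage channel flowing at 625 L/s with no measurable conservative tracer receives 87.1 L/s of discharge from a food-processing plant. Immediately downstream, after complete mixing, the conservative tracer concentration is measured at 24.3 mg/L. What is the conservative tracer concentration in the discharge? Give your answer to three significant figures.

Mass balance: 625.0·0 + 87.10·Cₑ = 712.1·24.30
→ Cₑ = (712.1·24.30 − 625.0·0) / 87.10 = 198.7 mg/L.

199 mg/L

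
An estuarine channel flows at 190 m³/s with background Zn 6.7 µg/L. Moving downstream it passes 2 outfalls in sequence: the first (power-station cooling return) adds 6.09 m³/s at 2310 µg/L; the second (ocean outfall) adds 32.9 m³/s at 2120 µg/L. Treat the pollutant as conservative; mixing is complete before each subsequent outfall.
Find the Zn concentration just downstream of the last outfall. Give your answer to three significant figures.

372 µg/L

Below outfall 1: Q → 196.1 m³/s, C = (190.0·6.700 + 6.090·2310)/196.1 = 78.23 µg/L.
Below outfall 2: Q → 229.0 m³/s, C = (196.1·78.23 + 32.90·2120)/229.0 = 371.6 µg/L.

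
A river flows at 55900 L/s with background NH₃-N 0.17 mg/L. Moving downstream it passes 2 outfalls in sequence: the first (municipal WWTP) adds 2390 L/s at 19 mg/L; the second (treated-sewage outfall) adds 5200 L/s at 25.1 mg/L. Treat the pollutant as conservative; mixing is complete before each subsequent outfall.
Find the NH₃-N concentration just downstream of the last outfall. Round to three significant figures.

2.92 mg/L

After outfall 1: Q = 55900 + 2390 = 58290 L/s; C = (55900·0.1700 + 2390·19.00)/58290 = 0.9421 mg/L.
After outfall 2: Q = 58290 + 5200 = 63490 L/s; C = (58290·0.9421 + 5200·25.10)/63490 = 2.921 mg/L.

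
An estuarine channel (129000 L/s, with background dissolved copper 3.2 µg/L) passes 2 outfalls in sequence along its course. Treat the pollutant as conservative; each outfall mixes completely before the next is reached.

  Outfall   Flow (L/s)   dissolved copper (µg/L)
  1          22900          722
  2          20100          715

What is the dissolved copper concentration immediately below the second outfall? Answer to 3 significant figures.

182 µg/L

Outfall 1: combined Q = 151900 L/s; C = (129000·3.200 + 22900·722.0)/151900 = 111.6 µg/L.
Outfall 2: combined Q = 172000 L/s; C = (151900·111.6 + 20100·715.0)/172000 = 182.1 µg/L.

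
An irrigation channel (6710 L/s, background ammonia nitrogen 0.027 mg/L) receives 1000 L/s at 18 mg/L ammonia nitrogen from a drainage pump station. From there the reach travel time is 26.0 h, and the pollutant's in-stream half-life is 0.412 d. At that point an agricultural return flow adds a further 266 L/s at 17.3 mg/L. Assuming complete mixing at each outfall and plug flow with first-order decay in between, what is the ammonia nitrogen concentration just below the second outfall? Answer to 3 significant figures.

0.945 mg/L

Mass balance: C = (6710·0.02700 + 1000·18.00) / 7710 = 18180/7710 = 2.358 mg/L; combined flow 7710 L/s.
Half-life 0.412 d → k = ln 2 / 0.412 = 1.682 d⁻¹.
First-order decay: C = 2.358·exp(−k·t) = 2.358·0.1616 = 0.3811 mg/L.
At the second outfall, C = (7710·0.3811 + 266.0·17.30) / (7710 + 266.0) = 0.9453 mg/L.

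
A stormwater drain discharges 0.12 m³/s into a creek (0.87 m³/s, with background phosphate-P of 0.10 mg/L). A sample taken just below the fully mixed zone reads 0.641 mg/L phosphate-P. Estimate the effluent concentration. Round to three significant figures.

4.56 mg/L

Mass balance: 0.8700·0.1000 + 0.1200·Cₑ = 0.9900·0.6410
→ Cₑ = (0.9900·0.6410 − 0.8700·0.1000) / 0.1200 = 4.563 mg/L.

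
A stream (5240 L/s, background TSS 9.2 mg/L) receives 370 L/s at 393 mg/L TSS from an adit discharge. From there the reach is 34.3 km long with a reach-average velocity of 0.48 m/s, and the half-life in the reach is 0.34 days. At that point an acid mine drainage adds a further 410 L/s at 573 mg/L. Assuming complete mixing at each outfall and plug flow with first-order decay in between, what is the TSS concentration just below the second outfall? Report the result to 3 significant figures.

45.0 mg/L

Mass balance: C = (5240·9.200 + 370.0·393.0) / 5610 = 193600/5610 = 34.51 mg/L; combined flow 5610 L/s.
Travel time t = 34.3·1000 / 0.48 = 71460 s = 19.85 h.
Half-life 0.34 d → k = ln 2 / 0.34 = 2.039 d⁻¹.
Decay over the reach: 34.51·exp(−kt) = 34.51·0.1852 = 6.393 mg/L.
At the second outfall, C = (5610·6.393 + 410.0·573.0) / (5610 + 410.0) = 44.98 mg/L.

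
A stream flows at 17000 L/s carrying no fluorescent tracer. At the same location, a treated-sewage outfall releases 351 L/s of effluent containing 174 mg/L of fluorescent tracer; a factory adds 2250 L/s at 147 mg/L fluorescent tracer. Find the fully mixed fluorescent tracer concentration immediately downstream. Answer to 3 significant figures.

Mass balance: C = (17000·0 + 351.0·174.0 + 2250·147.0) / 19600 = 391800/19600 = 19.99 mg/L.

20.0 mg/L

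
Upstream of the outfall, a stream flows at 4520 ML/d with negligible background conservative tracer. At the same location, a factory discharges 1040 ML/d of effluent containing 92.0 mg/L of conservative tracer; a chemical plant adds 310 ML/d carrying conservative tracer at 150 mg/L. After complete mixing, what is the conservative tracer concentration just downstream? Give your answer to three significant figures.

24.2 mg/L

Flow-weighted average: C = (4520·0 + 1040·92.00 + 310.0·150.0) / 5870 = 142200/5870 = 24.22 mg/L.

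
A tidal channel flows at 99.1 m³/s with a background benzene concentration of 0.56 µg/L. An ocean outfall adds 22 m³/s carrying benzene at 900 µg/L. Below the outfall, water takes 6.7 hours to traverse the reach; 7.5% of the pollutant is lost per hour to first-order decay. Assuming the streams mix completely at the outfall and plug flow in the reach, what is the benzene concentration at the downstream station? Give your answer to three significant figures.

97.2 µg/L

Flow-weighted average: C = (99.10·0.5600 + 22.00·900.0) / 121.1 = 19860/121.1 = 164.0 µg/L.
7.5%/h lost → k = −ln(1 − 0.075) = 0.07796 h⁻¹.
After decay, C = 164.0 × e^(−kt) = 164.0 × 0.5931 = 97.25 µg/L.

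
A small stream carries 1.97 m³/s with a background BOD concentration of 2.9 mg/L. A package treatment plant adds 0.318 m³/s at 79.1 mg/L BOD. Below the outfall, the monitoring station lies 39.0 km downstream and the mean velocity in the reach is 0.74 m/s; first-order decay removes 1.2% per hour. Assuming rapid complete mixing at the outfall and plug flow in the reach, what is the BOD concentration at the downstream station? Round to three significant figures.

11.3 mg/L

Flow-weighted average: C = (1.970·2.900 + 0.3180·79.10) / 2.288 = 30.87/2.288 = 13.49 mg/L.
Travel time t = 39.0·1000 / 0.74 = 52700 s = 14.64 h.
1.2%/h lost → k = −ln(1 − 0.012) = 0.01207 h⁻¹.
Applying C = C₀e^(−kt): 13.49 × 0.8380 = 11.31 mg/L.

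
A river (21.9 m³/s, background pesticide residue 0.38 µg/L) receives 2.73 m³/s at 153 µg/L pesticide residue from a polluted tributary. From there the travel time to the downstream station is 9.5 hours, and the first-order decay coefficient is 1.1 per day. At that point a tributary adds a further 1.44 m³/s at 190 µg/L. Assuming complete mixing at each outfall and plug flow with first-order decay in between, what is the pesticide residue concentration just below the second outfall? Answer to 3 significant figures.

Conservation of mass: C = (21.90·0.3800 + 2.730·153.0) / 24.63 = 426.0/24.63 = 17.30 µg/L; combined flow 24.63 m³/s.
Applying C = C₀e^(−kt): 17.30 × 0.6470 = 11.19 µg/L.
At the second outfall, C = (24.63·11.19 + 1.440·190.0) / (24.63 + 1.440) = 21.07 µg/L.

21.1 µg/L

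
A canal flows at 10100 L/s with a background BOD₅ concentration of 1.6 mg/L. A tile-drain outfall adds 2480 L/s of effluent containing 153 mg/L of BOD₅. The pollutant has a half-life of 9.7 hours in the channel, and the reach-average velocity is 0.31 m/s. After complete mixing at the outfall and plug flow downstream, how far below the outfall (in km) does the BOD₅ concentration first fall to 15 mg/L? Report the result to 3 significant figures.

After mixing, C = (10100·1.600 + 2480·153.0) / 12580 = 395600/12580 = 31.45 mg/L.
Half-life 9.7 h → k = ln 2 / 9.7 = 0.07146 h⁻¹ = 1.715 d⁻¹.
Set 31.45·exp(−k·t) = 15 → t = ln(31.45/15)/k = 37290 s = 10.36 h.
Distance = v·t = 0.31·37290 = 11560 m = 11.56 km.

11.6 km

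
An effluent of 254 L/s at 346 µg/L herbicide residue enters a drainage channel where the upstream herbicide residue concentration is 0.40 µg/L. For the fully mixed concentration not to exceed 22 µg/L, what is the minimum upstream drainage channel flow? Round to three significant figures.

Set C_mix = 22: (Q·0.4000 + 254.0·346.0) / (Q + 254.0) = 22
→ Q = 254.0·(346.0 − 22)/(22 − 0.4000) = 3810 L/s.

3810 L/s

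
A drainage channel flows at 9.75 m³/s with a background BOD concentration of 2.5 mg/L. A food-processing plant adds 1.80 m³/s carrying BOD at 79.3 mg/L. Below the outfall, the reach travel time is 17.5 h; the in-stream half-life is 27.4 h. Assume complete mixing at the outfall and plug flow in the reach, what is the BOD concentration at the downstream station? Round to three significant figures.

After mixing, C = (9.750·2.500 + 1.800·79.30) / 11.55 = 167.1/11.55 = 14.47 mg/L.
Half-life 27.4 h → k = ln 2 / 27.4 = 0.02530 h⁻¹ = 0.6071 d⁻¹.
Decay over the reach: 14.47·exp(−kt) = 14.47·0.6423 = 9.293 mg/L.

9.29 mg/L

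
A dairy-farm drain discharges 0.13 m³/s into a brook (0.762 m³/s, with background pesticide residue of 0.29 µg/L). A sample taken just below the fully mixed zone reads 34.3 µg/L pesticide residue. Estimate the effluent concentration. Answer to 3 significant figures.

Mass balance: 0.7620·0.2900 + 0.1300·Cₑ = 0.8920·34.30
→ Cₑ = (0.8920·34.30 − 0.7620·0.2900) / 0.1300 = 233.7 µg/L.

234 µg/L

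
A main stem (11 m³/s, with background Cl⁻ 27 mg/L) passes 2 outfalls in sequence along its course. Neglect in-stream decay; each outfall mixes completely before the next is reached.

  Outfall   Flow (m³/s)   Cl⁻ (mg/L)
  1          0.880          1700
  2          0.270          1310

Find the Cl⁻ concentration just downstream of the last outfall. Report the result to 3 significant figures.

After outfall 1: Q = 11.00 + 0.8800 = 11.88 m³/s; C = (11.00·27.00 + 0.8800·1700)/11.88 = 150.9 mg/L.
After outfall 2: Q = 11.88 + 0.2700 = 12.15 m³/s; C = (11.88·150.9 + 0.2700·1310)/12.15 = 176.7 mg/L.

177 mg/L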